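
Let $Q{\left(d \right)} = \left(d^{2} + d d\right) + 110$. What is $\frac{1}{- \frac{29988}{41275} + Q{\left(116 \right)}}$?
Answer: $\frac{41275}{1115303062} \approx 3.7008 \cdot 10^{-5}$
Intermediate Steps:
$Q{\left(d \right)} = 110 + 2 d^{2}$ ($Q{\left(d \right)} = \left(d^{2} + d^{2}\right) + 110 = 2 d^{2} + 110 = 110 + 2 d^{2}$)
$\frac{1}{- \frac{29988}{41275} + Q{\left(116 \right)}} = \frac{1}{- \frac{29988}{41275} + \left(110 + 2 \cdot 116^{2}\right)} = \frac{1}{\left(-29988\right) \frac{1}{41275} + \left(110 + 2 \cdot 13456\right)} = \frac{1}{- \frac{29988}{41275} + \left(110 + 26912\right)} = \frac{1}{- \frac{29988}{41275} + 27022} = \frac{1}{\frac{1115303062}{41275}} = \frac{41275}{1115303062}$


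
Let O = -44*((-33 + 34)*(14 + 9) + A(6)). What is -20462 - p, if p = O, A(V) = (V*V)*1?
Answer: -17866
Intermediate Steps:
A(V) = V**2 (A(V) = V**2*1 = V**2)
O = -2596 (O = -44*((-33 + 34)*(14 + 9) + 6**2) = -44*(1*23 + 36) = -44*(23 + 36) = -44*59 = -2596)
p = -2596
-20462 - p = -20462 - 1*(-2596) = -20462 + 2596 = -17866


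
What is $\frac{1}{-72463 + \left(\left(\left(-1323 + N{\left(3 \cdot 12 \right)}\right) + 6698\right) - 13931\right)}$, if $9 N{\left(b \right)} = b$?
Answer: $- \frac{1}{81015} \approx -1.2343 \cdot 10^{-5}$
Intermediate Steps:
$N{\left(b \right)} = \frac{b}{9}$
$\frac{1}{-72463 + \left(\left(\left(-1323 + N{\left(3 \cdot 12 \right)}\right) + 6698\right) - 13931\right)} = \frac{1}{-72463 - \left(8556 - \frac{1}{3} \cdot 12\right)} = \frac{1}{-72463 + \left(\left(\left(-1323 + \frac{1}{9} \cdot 36\right) + 6698\right) - 13931\right)} = \frac{1}{-72463 + \left(\left(\left(-1323 + 4\right) + 6698\right) - 13931\right)} = \frac{1}{-72463 + \left(\left(-1319 + 6698\right) - 13931\right)} = \frac{1}{-72463 + \left(5379 - 13931\right)} = \frac{1}{-72463 - 8552} = \frac{1}{-81015} = - \frac{1}{81015}$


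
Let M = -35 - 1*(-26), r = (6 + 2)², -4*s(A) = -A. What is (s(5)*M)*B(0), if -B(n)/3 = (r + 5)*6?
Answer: 27945/2 ≈ 13973.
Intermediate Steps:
s(A) = A/4 (s(A) = -(-1)*A/4 = A/4)
r = 64 (r = 8² = 64)
B(n) = -1242 (B(n) = -3*(64 + 5)*6 = -207*6 = -3*414 = -1242)
M = -9 (M = -35 + 26 = -9)
(s(5)*M)*B(0) = (((¼)*5)*(-9))*(-1242) = ((5/4)*(-9))*(-1242) = -45/4*(-1242) = 27945/2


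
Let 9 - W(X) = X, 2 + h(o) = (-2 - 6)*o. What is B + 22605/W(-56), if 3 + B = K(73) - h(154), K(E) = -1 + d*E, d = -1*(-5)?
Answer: 25256/13 ≈ 1942.8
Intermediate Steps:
h(o) = -2 - 8*o (h(o) = -2 + (-2 - 6)*o = -2 - 8*o)
W(X) = 9 - X
d = 5
K(E) = -1 + 5*E
B = 1595 (B = -3 + ((-1 + 5*73) - (-2 - 8*154)) = -3 + ((-1 + 365) - (-2 - 1232)) = -3 + (364 - 1*(-1234)) = -3 + (364 + 1234) = -3 + 1598 = 1595)
B + 22605/W(-56) = 1595 + 22605/(9 - 1*(-56)) = 1595 + 22605/(9 + 56) = 1595 + 22605/65 = 1595 + 22605*(1/65) = 1595 + 4521/13 = 25256/13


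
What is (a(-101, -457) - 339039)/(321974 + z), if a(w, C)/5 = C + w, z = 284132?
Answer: -341829/606106 ≈ -0.56398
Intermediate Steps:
a(w, C) = 5*C + 5*w (a(w, C) = 5*(C + w) = 5*C + 5*w)
(a(-101, -457) - 339039)/(321974 + z) = ((5*(-457) + 5*(-101)) - 339039)/(321974 + 284132) = ((-2285 - 505) - 339039)/606106 = (-2790 - 339039)*(1/606106) = -341829*1/606106 = -341829/606106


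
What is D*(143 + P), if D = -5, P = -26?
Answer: -585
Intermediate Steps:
D*(143 + P) = -5*(143 - 26) = -5*117 = -585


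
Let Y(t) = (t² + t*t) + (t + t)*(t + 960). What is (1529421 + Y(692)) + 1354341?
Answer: 6127858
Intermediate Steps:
Y(t) = 2*t² + 2*t*(960 + t) (Y(t) = (t² + t²) + (2*t)*(960 + t) = 2*t² + 2*t*(960 + t))
(1529421 + Y(692)) + 1354341 = (1529421 + 4*692*(480 + 692)) + 1354341 = (1529421 + 4*692*1172) + 1354341 = (1529421 + 3244096) + 1354341 = 4773517 + 1354341 = 6127858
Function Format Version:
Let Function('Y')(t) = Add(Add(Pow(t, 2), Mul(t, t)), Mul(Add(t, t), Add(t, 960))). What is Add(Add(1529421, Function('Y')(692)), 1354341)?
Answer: 6127858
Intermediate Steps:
Function('Y')(t) = Add(Mul(2, Pow(t, 2)), Mul(2, t, Add(960, t))) (Function('Y')(t) = Add(Add(Pow(t, 2), Pow(t, 2)), Mul(Mul(2, t), Add(960, t))) = Add(Mul(2, Pow(t, 2)), Mul(2, t, Add(960, t))))
Add(Add(1529421, Function('Y')(692)), 1354341) = Add(Add(1529421, Mul(4, 692, Add(480, 692))), 1354341) = Add(Add(1529421, Mul(4, 692, 1172)), 1354341) = Add(Add(1529421, 3244096), 1354341) = Add(4773517, 1354341) = 6127858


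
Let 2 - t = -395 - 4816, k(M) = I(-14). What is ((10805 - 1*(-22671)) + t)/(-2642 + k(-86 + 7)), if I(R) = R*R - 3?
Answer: -38689/2449 ≈ -15.798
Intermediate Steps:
I(R) = -3 + R**2 (I(R) = R**2 - 3 = -3 + R**2)
k(M) = 193 (k(M) = -3 + (-14)**2 = -3 + 196 = 193)
t = 5213 (t = 2 - (-395 - 4816) = 2 - 1*(-5211) = 2 + 5211 = 5213)
((10805 - 1*(-22671)) + t)/(-2642 + k(-86 + 7)) = ((10805 - 1*(-22671)) + 5213)/(-2642 + 193) = ((10805 + 22671) + 5213)/(-2449) = (33476 + 5213)*(-1/2449) = 38689*(-1/2449) = -38689/2449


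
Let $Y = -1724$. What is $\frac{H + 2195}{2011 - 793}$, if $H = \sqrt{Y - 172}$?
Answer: $\frac{2195}{1218} + \frac{i \sqrt{474}}{609} \approx 1.8021 + 0.03575 i$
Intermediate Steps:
$H = 2 i \sqrt{474}$ ($H = \sqrt{-1724 - 172} = \sqrt{-1896} = 2 i \sqrt{474} \approx 43.543 i$)
$\frac{H + 2195}{2011 - 793} = \frac{2 i \sqrt{474} + 2195}{2011 - 793} = \frac{2195 + 2 i \sqrt{474}}{1218} = \left(2195 + 2 i \sqrt{474}\right) \frac{1}{1218} = \frac{2195}{1218} + \frac{i \sqrt{474}}{609}$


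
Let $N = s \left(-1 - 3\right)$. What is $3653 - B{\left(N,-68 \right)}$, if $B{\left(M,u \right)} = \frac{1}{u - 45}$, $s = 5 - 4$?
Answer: $\frac{412790}{113} \approx 3653.0$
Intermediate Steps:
$s = 1$
$N = -4$ ($N = 1 \left(-1 - 3\right) = 1 \left(-4\right) = -4$)
$B{\left(M,u \right)} = \frac{1}{-45 + u}$ ($B{\left(M,u \right)} = \frac{1}{u - 45} = \frac{1}{-45 + u}$)
$3653 - B{\left(N,-68 \right)} = 3653 - \frac{1}{-45 - 68} = 3653 - \frac{1}{-113} = 3653 - - \frac{1}{113} = 3653 + \frac{1}{113} = \frac{412790}{113}$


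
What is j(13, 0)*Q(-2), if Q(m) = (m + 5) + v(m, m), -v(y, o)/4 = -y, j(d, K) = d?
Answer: -65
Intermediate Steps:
v(y, o) = 4*y (v(y, o) = -(-4)*y = 4*y)
Q(m) = 5 + 5*m (Q(m) = (m + 5) + 4*m = (5 + m) + 4*m = 5 + 5*m)
j(13, 0)*Q(-2) = 13*(5 + 5*(-2)) = 13*(5 - 10) = 13*(-5) = -65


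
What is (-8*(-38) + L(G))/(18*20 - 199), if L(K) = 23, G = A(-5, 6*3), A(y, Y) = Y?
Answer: 327/161 ≈ 2.0311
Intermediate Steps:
G = 18 (G = 6*3 = 18)
(-8*(-38) + L(G))/(18*20 - 199) = (-8*(-38) + 23)/(18*20 - 199) = (304 + 23)/(360 - 199) = 327/161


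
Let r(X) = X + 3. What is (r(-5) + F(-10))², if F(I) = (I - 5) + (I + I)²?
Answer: 146689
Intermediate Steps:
r(X) = 3 + X
F(I) = -5 + I + 4*I² (F(I) = (-5 + I) + (2*I)² = (-5 + I) + 4*I² = -5 + I + 4*I²)
(r(-5) + F(-10))² = ((3 - 5) + (-5 - 10 + 4*(-10)²))² = (-2 + (-5 - 10 + 4*100))² = (-2 + (-5 - 10 + 400))² = (-2 + 385)² = 383² = 146689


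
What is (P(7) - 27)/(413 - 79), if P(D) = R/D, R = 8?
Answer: -181/2338 ≈ -0.077417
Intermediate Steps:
P(D) = 8/D
(P(7) - 27)/(413 - 79) = (8/7 - 27)/(413 - 79) = (8*(⅐) - 27)/334 = (8/7 - 27)*(1/334) = -181/7*1/334 = -181/2338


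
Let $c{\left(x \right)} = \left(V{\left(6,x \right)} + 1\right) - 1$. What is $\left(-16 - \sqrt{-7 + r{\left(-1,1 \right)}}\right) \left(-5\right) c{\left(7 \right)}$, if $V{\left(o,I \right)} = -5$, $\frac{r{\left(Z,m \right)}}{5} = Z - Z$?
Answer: $-400 - 25 i \sqrt{7} \approx -400.0 - 66.144 i$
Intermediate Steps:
$r{\left(Z,m \right)} = 0$ ($r{\left(Z,m \right)} = 5 \left(Z - Z\right) = 5 \cdot 0 = 0$)
$c{\left(x \right)} = -5$ ($c{\left(x \right)} = \left(-5 + 1\right) - 1 = -4 - 1 = -5$)
$\left(-16 - \sqrt{-7 + r{\left(-1,1 \right)}}\right) \left(-5\right) c{\left(7 \right)} = \left(-16 - \sqrt{-7 + 0}\right) \left(-5\right) \left(-5\right) = \left(-16 - \sqrt{-7}\right) \left(-5\right) \left(-5\right) = \left(-16 - i \sqrt{7}\right) \left(-5\right) \left(-5\right) = \left(80 + 5 i \sqrt{7}\right) \left(-5\right) = -400 - 25 i \sqrt{7}$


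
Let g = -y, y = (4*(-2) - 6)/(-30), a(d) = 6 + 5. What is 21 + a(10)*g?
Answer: 238/15 ≈ 15.867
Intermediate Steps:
a(d) = 11
y = 7/15 (y = (-8 - 6)*(-1/30) = -14*(-1/30) = 7/15 ≈ 0.46667)
g = -7/15 (g = -1*7/15 = -7/15 ≈ -0.46667)
21 + a(10)*g = 21 + 11*(-7/15) = 21 - 77/15 = 238/15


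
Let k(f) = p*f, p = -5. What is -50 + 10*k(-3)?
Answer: 100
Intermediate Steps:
k(f) = -5*f
-50 + 10*k(-3) = -50 + 10*(-5*(-3)) = -50 + 10*15 = -50 + 150 = 100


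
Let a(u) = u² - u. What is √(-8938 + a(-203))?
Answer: √32474 ≈ 180.21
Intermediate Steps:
√(-8938 + a(-203)) = √(-8938 - 203*(-1 - 203)) = √(-8938 - 203*(-204)) = √(-8938 + 41412) = √32474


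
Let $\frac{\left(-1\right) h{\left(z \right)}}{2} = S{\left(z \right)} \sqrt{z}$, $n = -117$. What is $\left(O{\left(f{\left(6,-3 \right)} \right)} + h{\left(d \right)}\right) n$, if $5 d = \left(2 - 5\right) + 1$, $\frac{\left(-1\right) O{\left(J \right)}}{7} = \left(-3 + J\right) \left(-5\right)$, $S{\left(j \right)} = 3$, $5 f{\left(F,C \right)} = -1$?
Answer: $13104 + \frac{702 i \sqrt{10}}{5} \approx 13104.0 + 443.98 i$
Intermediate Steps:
$f{\left(F,C \right)} = - \frac{1}{5}$ ($f{\left(F,C \right)} = \frac{1}{5} \left(-1\right) = - \frac{1}{5}$)
$O{\left(J \right)} = -105 + 35 J$ ($O{\left(J \right)} = - 7 \left(-3 + J\right) \left(-5\right) = - 7 \left(15 - 5 J\right) = -105 + 35 J$)
$d = - \frac{2}{5}$ ($d = \frac{\left(2 - 5\right) + 1}{5} = \frac{-3 + 1}{5} = \frac{1}{5} \left(-2\right) = - \frac{2}{5} \approx -0.4$)
$h{\left(z \right)} = - 6 \sqrt{z}$ ($h{\left(z \right)} = - 2 \cdot 3 \sqrt{z} = - 6 \sqrt{z}$)
$\left(O{\left(f{\left(6,-3 \right)} \right)} + h{\left(d \right)}\right) n = \left(\left(-105 + 35 \left(- \frac{1}{5}\right)\right) - 6 \sqrt{- \frac{2}{5}}\right) \left(-117\right) = \left(\left(-105 - 7\right) - 6 \frac{i \sqrt{10}}{5}\right) \left(-117\right) = \left(-112 - \frac{6 i \sqrt{10}}{5}\right) \left(-117\right) = 13104 + \frac{702 i \sqrt{10}}{5}$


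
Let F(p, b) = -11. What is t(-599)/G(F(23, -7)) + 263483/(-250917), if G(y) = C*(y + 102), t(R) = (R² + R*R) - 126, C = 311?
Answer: 172570093109/7101202017 ≈ 24.302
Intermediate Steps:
t(R) = -126 + 2*R² (t(R) = (R² + R²) - 126 = 2*R² - 126 = -126 + 2*R²)
G(y) = 31722 + 311*y (G(y) = 311*(y + 102) = 311*(102 + y) = 31722 + 311*y)
t(-599)/G(F(23, -7)) + 263483/(-250917) = (-126 + 2*(-599)²)/(31722 + 311*(-11)) + 263483/(-250917) = (-126 + 2*358801)/(31722 - 3421) + 263483*(-1/250917) = (-126 + 717602)/28301 - 263483/250917 = 717476*(1/28301) - 263483/250917 = 717476/28301 - 263483/250917 = 172570093109/7101202017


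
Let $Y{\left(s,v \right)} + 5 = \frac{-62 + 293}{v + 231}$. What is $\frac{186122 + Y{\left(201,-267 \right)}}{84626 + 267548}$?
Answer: $\frac{2233327}{4226088} \approx 0.52846$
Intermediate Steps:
$Y{\left(s,v \right)} = -5 + \frac{231}{231 + v}$ ($Y{\left(s,v \right)} = -5 + \frac{-62 + 293}{v + 231} = -5 + \frac{231}{231 + v}$)
$\frac{186122 + Y{\left(201,-267 \right)}}{84626 + 267548} = \frac{186122 + \frac{-924 - -1335}{231 - 267}}{84626 + 267548} = \frac{186122 + \frac{-924 + 1335}{-36}}{352174} = \left(186122 - \frac{137}{12}\right) \frac{1}{352174} = \frac{2233327}{12} \cdot \frac{1}{352174} = \frac{2233327}{4226088}$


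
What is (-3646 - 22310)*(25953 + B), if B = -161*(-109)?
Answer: -1129137912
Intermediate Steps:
B = 17549
(-3646 - 22310)*(25953 + B) = (-3646 - 22310)*(25953 + 17549) = -25956*43502 = -1129137912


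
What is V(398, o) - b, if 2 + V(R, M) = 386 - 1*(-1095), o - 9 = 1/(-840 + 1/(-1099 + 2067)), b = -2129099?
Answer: 2130578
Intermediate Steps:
o = 7317103/813119 (o = 9 + 1/(-840 + 1/(-1099 + 2067)) = 9 + 1/(-840 + 1/968) = 9 + 1/(-813119/968) = 9 - 968/813119 = 7317103/813119 ≈ 8.9988)
V(R, M) = 1479 (V(R, M) = -2 + (386 - 1*(-1095)) = -2 + (386 + 1095) = -2 + 1481 = 1479)
V(398, o) - b = 1479 - 1*(-2129099) = 1479 + 2129099 = 2130578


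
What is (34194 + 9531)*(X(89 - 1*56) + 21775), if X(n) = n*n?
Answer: 999728400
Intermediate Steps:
X(n) = n²
(34194 + 9531)*(X(89 - 1*56) + 21775) = (34194 + 9531)*((89 - 1*56)² + 21775) = 43725*((89 - 56)² + 21775) = 43725*(33² + 21775) = 43725*(1089 + 21775) = 43725*22864 = 999728400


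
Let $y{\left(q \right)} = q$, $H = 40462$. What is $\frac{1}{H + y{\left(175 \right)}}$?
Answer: $\frac{1}{40637} \approx 2.4608 \cdot 10^{-5}$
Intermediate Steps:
$\frac{1}{H + y{\left(175 \right)}} = \frac{1}{40462 + 175} = \frac{1}{40637}$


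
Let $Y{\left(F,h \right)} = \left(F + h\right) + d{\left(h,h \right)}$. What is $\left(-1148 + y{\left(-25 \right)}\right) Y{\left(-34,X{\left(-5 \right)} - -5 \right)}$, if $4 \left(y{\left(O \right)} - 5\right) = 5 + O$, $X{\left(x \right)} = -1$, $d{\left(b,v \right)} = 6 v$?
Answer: $6888$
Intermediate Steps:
$Y{\left(F,h \right)} = F + 7 h$ ($Y{\left(F,h \right)} = \left(F + h\right) + 6 h = F + 7 h$)
$y{\left(O \right)} = \frac{25}{4} + \frac{O}{4}$ ($y{\left(O \right)} = 5 + \frac{5 + O}{4} = 5 + \left(\frac{5}{4} + \frac{O}{4}\right) = \frac{25}{4} + \frac{O}{4}$)
$\left(-1148 + y{\left(-25 \right)}\right) Y{\left(-34,X{\left(-5 \right)} - -5 \right)} = \left(-1148 + \left(\frac{25}{4} + \frac{1}{4} \left(-25\right)\right)\right) \left(-34 + 7 \left(-1 - -5\right)\right) = \left(-1148 + \left(\frac{25}{4} - \frac{25}{4}\right)\right) \left(-34 + 7 \left(-1 + 5\right)\right) = \left(-1148 + 0\right) \left(-34 + 7 \cdot 4\right) = - 1148 \left(-34 + 28\right) = \left(-1148\right) \left(-6\right) = 6888$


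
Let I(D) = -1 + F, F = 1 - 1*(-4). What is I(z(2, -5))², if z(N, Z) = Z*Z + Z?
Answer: 16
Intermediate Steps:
F = 5 (F = 1 + 4 = 5)
z(N, Z) = Z + Z² (z(N, Z) = Z² + Z = Z + Z²)
I(D) = 4 (I(D) = -1 + 5 = 4)
I(z(2, -5))² = 4² = 16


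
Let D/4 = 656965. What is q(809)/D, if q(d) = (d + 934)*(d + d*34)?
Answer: 9870609/525572 ≈ 18.781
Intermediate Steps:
q(d) = 35*d*(934 + d) (q(d) = (934 + d)*(d + 34*d) = (934 + d)*(35*d) = 35*d*(934 + d))
D = 2627860 (D = 4*656965 = 2627860)
q(809)/D = (35*809*(934 + 809))/2627860 = (35*809*1743)*(1/2627860) = 49353045*(1/2627860) = 9870609/525572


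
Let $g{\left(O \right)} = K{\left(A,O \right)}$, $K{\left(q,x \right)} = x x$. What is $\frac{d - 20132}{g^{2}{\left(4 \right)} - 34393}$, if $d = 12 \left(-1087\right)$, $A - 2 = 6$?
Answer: $\frac{33176}{34137} \approx 0.97185$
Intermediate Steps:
$A = 8$ ($A = 2 + 6 = 8$)
$K{\left(q,x \right)} = x^{2}$
$g{\left(O \right)} = O^{2}$
$d = -13044$
$\frac{d - 20132}{g^{2}{\left(4 \right)} - 34393} = \frac{-13044 - 20132}{\left(4^{2}\right)^{2} - 34393} = - \frac{33176}{16^{2} - 34393} = - \frac{33176}{256 - 34393} = - \frac{33176}{-34137} = \left(-33176\right) \left(- \frac{1}{34137}\right) = \frac{33176}{34137}$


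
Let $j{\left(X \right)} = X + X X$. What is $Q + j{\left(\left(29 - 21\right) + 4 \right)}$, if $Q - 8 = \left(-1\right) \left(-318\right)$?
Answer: $482$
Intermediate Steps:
$j{\left(X \right)} = X + X^{2}$
$Q = 326$ ($Q = 8 - -318 = 8 + 318 = 326$)
$Q + j{\left(\left(29 - 21\right) + 4 \right)} = 326 + \left(\left(29 - 21\right) + 4\right) \left(1 + \left(\left(29 - 21\right) + 4\right)\right) = 326 + \left(8 + 4\right) \left(1 + \left(8 + 4\right)\right) = 326 + 12 \left(1 + 12\right) = 326 + 12 \cdot 13 = 326 + 156 = 482$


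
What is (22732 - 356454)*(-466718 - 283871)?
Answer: 250488062258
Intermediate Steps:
(22732 - 356454)*(-466718 - 283871) = -333722*(-750589) = 250488062258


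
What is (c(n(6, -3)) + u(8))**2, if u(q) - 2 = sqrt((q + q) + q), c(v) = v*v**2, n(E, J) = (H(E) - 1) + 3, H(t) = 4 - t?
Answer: 28 + 8*sqrt(6) ≈ 47.596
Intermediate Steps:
n(E, J) = 6 - E (n(E, J) = ((4 - E) - 1) + 3 = (3 - E) + 3 = 6 - E)
c(v) = v**3
u(q) = 2 + sqrt(3)*sqrt(q) (u(q) = 2 + sqrt((q + q) + q) = 2 + sqrt(2*q + q) = 2 + sqrt(3*q) = 2 + sqrt(3)*sqrt(q))
(c(n(6, -3)) + u(8))**2 = ((6 - 1*6)**3 + (2 + sqrt(3)*sqrt(8)))**2 = ((6 - 6)**3 + (2 + sqrt(3)*(2*sqrt(2))))**2 = (0**3 + (2 + 2*sqrt(6)))**2 = (0 + (2 + 2*sqrt(6)))**2 = (2 + 2*sqrt(6))**2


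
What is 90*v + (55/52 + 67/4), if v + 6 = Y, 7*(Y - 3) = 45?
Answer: 59401/182 ≈ 326.38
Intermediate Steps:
Y = 66/7 (Y = 3 + (⅐)*45 = 3 + 45/7 = 66/7 ≈ 9.4286)
v = 24/7 (v = -6 + 66/7 = 24/7 ≈ 3.4286)
90*v + (55/52 + 67/4) = 90*(24/7) + (55/52 + 67/4) = 2160/7 + (55*(1/52) + 67*(¼)) = 2160/7 + (55/52 + 67/4) = 2160/7 + 463/26 = 59401/182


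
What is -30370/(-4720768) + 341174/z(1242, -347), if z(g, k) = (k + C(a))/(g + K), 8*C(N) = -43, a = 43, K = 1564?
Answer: -18077411414711053/6653922496 ≈ -2.7168e+6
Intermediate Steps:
C(N) = -43/8 (C(N) = (1/8)*(-43) = -43/8)
z(g, k) = (-43/8 + k)/(1564 + g) (z(g, k) = (k - 43/8)/(g + 1564) = (-43/8 + k)/(1564 + g))
-30370/(-4720768) + 341174/z(1242, -347) = -30370/(-4720768) + 341174/(((-43/8 - 347)/(1564 + 1242))) = -30370*(-1/4720768) + 341174/((-2819/8/2806)) = 15185/2360384 + 341174/(((1/2806)*(-2819/8))) = 15185/2360384 + 341174/(-2819/22448) = 15185/2360384 + 341174*(-22448/2819) = 15185/2360384 - 7658673952/2819 = -18077411414711053/6653922496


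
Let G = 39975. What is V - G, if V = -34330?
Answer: -74305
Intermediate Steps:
V - G = -34330 - 1*39975 = -34330 - 39975 = -74305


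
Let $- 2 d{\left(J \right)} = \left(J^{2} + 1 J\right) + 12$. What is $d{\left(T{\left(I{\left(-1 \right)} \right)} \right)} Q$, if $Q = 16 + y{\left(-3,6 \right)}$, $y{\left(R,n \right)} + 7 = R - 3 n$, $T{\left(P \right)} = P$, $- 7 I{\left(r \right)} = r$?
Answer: $\frac{3576}{49} \approx 72.98$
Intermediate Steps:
$I{\left(r \right)} = - \frac{r}{7}$
$y{\left(R,n \right)} = -7 + R - 3 n$ ($y{\left(R,n \right)} = -7 + \left(R - 3 n\right) = -7 + R - 3 n$)
$Q = -12$ ($Q = 16 - 28 = -12$)
$d{\left(J \right)} = -6 - \frac{J}{2} - \frac{J^{2}}{2}$ ($d{\left(J \right)} = - \frac{\left(J^{2} + 1 J\right) + 12}{2} = - \frac{\left(J^{2} + J\right) + 12}{2} = - \frac{\left(J + J^{2}\right) + 12}{2} = - \frac{12 + J + J^{2}}{2} = -6 - \frac{J}{2} - \frac{J^{2}}{2}$)
$d{\left(T{\left(I{\left(-1 \right)} \right)} \right)} Q = \left(-6 - \frac{\left(- \frac{1}{7}\right) \left(-1\right)}{2} - \frac{\left(\left(- \frac{1}{7}\right) \left(-1\right)\right)^{2}}{2}\right) \left(-12\right) = \left(-6 - \frac{1}{14} - \frac{1}{2 \cdot 49}\right) \left(-12\right) = \left(-6 - \frac{1}{14} - \frac{1}{98}\right) \left(-12\right) = \left(- \frac{298}{49}\right) \left(-12\right) = \frac{3576}{49}$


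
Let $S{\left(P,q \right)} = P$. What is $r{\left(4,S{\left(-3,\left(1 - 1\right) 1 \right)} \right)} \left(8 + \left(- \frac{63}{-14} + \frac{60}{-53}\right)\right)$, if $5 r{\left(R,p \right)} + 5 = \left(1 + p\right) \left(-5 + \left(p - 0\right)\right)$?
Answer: $\frac{2651}{106} \approx 25.009$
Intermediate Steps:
$r{\left(R,p \right)} = -1 + \frac{\left(1 + p\right) \left(-5 + p\right)}{5}$ ($r{\left(R,p \right)} = -1 + \frac{\left(1 + p\right) \left(-5 + \left(p - 0\right)\right)}{5} = -1 + \frac{\left(1 + p\right) \left(-5 + \left(p + 0\right)\right)}{5} = -1 + \frac{\left(1 + p\right) \left(-5 + p\right)}{5}$)
$r{\left(4,S{\left(-3,\left(1 - 1\right) 1 \right)} \right)} \left(8 + \left(- \frac{63}{-14} + \frac{60}{-53}\right)\right) = \left(-2 - - \frac{12}{5} + \frac{\left(-3\right)^{2}}{5}\right) \left(8 + \left(- \frac{63}{-14} + \frac{60}{-53}\right)\right) = \left(-2 + \frac{12}{5} + \frac{1}{5} \cdot 9\right) \left(8 + \left(\left(-63\right) \left(- \frac{1}{14}\right) + 60 \left(- \frac{1}{53}\right)\right)\right) = \left(-2 + \frac{12}{5} + \frac{9}{5}\right) \left(8 + \left(\frac{9}{2} - \frac{60}{53}\right)\right) = \frac{11 \left(8 + \frac{357}{106}\right)}{5} = \frac{11}{5} \cdot \frac{1205}{106} = \frac{2651}{106}$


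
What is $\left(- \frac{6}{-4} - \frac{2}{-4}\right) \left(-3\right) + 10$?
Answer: $4$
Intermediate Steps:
$\left(- \frac{6}{-4} - \frac{2}{-4}\right) \left(-3\right) + 10 = \left(\left(-6\right) \left(- \frac{1}{4}\right) - - \frac{1}{2}\right) \left(-3\right) + 10 = \left(\frac{3}{2} + \frac{1}{2}\right) \left(-3\right) + 10 = 2 \left(-3\right) + 10 = -6 + 10 = 4$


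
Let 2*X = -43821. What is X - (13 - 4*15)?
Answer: -43727/2 ≈ -21864.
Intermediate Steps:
X = -43821/2 (X = (½)*(-43821) = -43821/2 ≈ -21911.)
X - (13 - 4*15) = -43821/2 - (13 - 4*15) = -43821/2 - (13 - 60) = -43821/2 - 1*(-47) = -43821/2 + 47 = -43727/2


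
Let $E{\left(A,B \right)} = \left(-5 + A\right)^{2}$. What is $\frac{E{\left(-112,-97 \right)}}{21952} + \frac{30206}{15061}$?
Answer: $\frac{869252141}{330619072} \approx 2.6292$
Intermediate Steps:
$\frac{E{\left(-112,-97 \right)}}{21952} + \frac{30206}{15061} = \frac{\left(-5 - 112\right)^{2}}{21952} + \frac{30206}{15061} = \left(-117\right)^{2} \cdot \frac{1}{21952} + 30206 \cdot \frac{1}{15061} = 13689 \cdot \frac{1}{21952} + \frac{30206}{15061} = \frac{13689}{21952} + \frac{30206}{15061} = \frac{869252141}{330619072}$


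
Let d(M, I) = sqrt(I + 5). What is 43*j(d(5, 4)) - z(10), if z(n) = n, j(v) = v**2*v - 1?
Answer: 1108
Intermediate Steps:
d(M, I) = sqrt(5 + I)
j(v) = -1 + v**3 (j(v) = v**3 - 1 = -1 + v**3)
43*j(d(5, 4)) - z(10) = 43*(-1 + (sqrt(5 + 4))**3) - 1*10 = 43*(-1 + (sqrt(9))**3) - 10 = 43*(-1 + 3**3) - 10 = 43*(-1 + 27) - 10 = 43*26 - 10 = 1118 - 10 = 1108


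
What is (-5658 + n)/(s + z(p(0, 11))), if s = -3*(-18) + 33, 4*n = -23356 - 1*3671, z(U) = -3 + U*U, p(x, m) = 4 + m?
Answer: -16553/412 ≈ -40.177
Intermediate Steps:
z(U) = -3 + U²
n = -27027/4 (n = (-23356 - 1*3671)/4 = (-23356 - 3671)/4 = (¼)*(-27027) = -27027/4 ≈ -6756.8)
s = 87 (s = 54 + 33 = 87)
(-5658 + n)/(s + z(p(0, 11))) = (-5658 - 27027/4)/(87 + (-3 + (4 + 11)²)) = -49659/(4*(87 + (-3 + 15²))) = -49659/(4*(87 + (-3 + 225))) = -49659/(4*(87 + 222)) = -49659/4/309 = -49659/4*1/309 = -16553/412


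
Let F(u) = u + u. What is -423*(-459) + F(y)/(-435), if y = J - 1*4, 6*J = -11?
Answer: 50674984/261 ≈ 1.9416e+5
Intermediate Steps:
J = -11/6 (J = (⅙)*(-11) = -11/6 ≈ -1.8333)
y = -35/6 (y = -11/6 - 1*4 = -11/6 - 4 = -35/6 ≈ -5.8333)
F(u) = 2*u
-423*(-459) + F(y)/(-435) = -423*(-459) + (2*(-35/6))/(-435) = 194157 - 35/3*(-1/435) = 194157 + 7/261 = 50674984/261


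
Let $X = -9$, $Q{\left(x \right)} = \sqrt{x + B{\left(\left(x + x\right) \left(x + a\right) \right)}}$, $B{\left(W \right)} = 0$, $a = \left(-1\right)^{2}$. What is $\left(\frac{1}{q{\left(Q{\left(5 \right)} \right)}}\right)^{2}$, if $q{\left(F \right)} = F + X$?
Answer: $\frac{1}{\left(9 - \sqrt{5}\right)^{2}} \approx 0.021858$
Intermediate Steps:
$a = 1$
$Q{\left(x \right)} = \sqrt{x}$ ($Q{\left(x \right)} = \sqrt{x + 0} = \sqrt{x}$)
$q{\left(F \right)} = -9 + F$ ($q{\left(F \right)} = F - 9 = -9 + F$)
$\left(\frac{1}{q{\left(Q{\left(5 \right)} \right)}}\right)^{2} = \left(\frac{1}{-9 + \sqrt{5}}\right)^{2} = \frac{1}{\left(-9 + \sqrt{5}\right)^{2}}$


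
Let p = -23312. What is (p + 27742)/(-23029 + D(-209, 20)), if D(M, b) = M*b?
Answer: -4430/27209 ≈ -0.16281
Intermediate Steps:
(p + 27742)/(-23029 + D(-209, 20)) = (-23312 + 27742)/(-23029 - 209*20) = 4430/(-23029 - 4180) = 4430/(-27209) = 4430*(-1/27209) = -4430/27209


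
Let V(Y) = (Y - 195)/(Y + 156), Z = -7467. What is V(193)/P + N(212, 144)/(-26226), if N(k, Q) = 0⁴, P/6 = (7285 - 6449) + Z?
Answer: 1/6942657 ≈ 1.4404e-7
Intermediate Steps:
P = -39786 (P = 6*((7285 - 6449) - 7467) = 6*(836 - 7467) = 6*(-6631) = -39786)
N(k, Q) = 0
V(Y) = (-195 + Y)/(156 + Y)
V(193)/P + N(212, 144)/(-26226) = ((-195 + 193)/(156 + 193))/(-39786) + 0/(-26226) = (-2/349)*(-1/39786) + 0*(-1/26226) = ((1/349)*(-2))*(-1/39786) + 0 = -2/349*(-1/39786) + 0 = 1/6942657 + 0 = 1/6942657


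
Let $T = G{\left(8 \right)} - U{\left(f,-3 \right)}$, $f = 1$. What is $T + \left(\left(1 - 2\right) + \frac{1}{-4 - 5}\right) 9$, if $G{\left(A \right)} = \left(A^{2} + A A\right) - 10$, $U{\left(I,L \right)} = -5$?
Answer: $113$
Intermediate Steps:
$G{\left(A \right)} = -10 + 2 A^{2}$ ($G{\left(A \right)} = \left(A^{2} + A^{2}\right) - 10 = 2 A^{2} - 10 = -10 + 2 A^{2}$)
$T = 123$ ($T = \left(-10 + 2 \cdot 8^{2}\right) - -5 = \left(-10 + 2 \cdot 64\right) + 5 = \left(-10 + 128\right) + 5 = 118 + 5 = 123$)
$T + \left(\left(1 - 2\right) + \frac{1}{-4 - 5}\right) 9 = 123 + \left(\left(1 - 2\right) + \frac{1}{-4 - 5}\right) 9 = 123 + \left(-1 + \frac{1}{-9}\right) 9 = 123 + \left(-1 - \frac{1}{9}\right) 9 = 123 - 10 = 113$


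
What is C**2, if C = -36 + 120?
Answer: 7056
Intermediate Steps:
C = 84
C**2 = 84**2 = 7056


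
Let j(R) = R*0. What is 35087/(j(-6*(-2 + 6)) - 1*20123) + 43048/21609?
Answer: 108059921/434837907 ≈ 0.24851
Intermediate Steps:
j(R) = 0
35087/(j(-6*(-2 + 6)) - 1*20123) + 43048/21609 = 35087/(0 - 1*20123) + 43048/21609 = 35087/(0 - 20123) + 43048*(1/21609) = 35087/(-20123) + 43048/21609 = 35087*(-1/20123) + 43048/21609 = -35087/20123 + 43048/21609 = 108059921/434837907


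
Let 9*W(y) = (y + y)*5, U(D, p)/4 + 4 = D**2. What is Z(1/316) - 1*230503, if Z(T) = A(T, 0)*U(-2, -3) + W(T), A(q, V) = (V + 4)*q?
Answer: -327775261/1422 ≈ -2.3050e+5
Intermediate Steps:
U(D, p) = -16 + 4*D**2
A(q, V) = q*(4 + V) (A(q, V) = (4 + V)*q = q*(4 + V))
W(y) = 10*y/9 (W(y) = ((y + y)*5)/9 = ((2*y)*5)/9 = (10*y)/9 = 10*y/9)
Z(T) = 10*T/9 (Z(T) = (T*(4 + 0))*(-16 + 4*(-2)**2) + 10*T/9 = (T*4)*(-16 + 4*4) + 10*T/9 = (4*T)*(-16 + 16) + 10*T/9 = (4*T)*0 + 10*T/9 = 0 + 10*T/9 = 10*T/9)
Z(1/316) - 1*230503 = (10/9)/316 - 1*230503 = (10/9)*(1/316) - 230503 = 5/1422 - 230503 = -327775261/1422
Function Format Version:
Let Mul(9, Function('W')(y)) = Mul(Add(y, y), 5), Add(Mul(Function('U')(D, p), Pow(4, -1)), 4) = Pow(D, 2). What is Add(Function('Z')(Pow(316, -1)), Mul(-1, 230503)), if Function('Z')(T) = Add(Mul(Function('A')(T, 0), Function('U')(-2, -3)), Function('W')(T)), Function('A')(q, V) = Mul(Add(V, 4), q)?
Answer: Rational(-327775261, 1422) ≈ -2.3050e+5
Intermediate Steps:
Function('U')(D, p) = Add(-16, Mul(4, Pow(D, 2)))
Function('A')(q, V) = Mul(q, Add(4, V)) (Function('A')(q, V) = Mul(Add(4, V), q) = Mul(q, Add(4, V)))
Function('W')(y) = Mul(Rational(10, 9), y) (Function('W')(y) = Mul(Rational(1, 9), Mul(Add(y, y), 5)) = Mul(Rational(1, 9), Mul(Mul(2, y), 5)) = Mul(Rational(1, 9), Mul(10, y)) = Mul(Rational(10, 9), y))
Function('Z')(T) = Mul(Rational(10, 9), T) (Function('Z')(T) = Add(Mul(Mul(T, Add(4, 0)), Add(-16, Mul(4, Pow(-2, 2)))), Mul(Rational(10, 9), T)) = Add(Mul(Mul(T, 4), Add(-16, Mul(4, 4))), Mul(Rational(10, 9), T)) = Add(Mul(Mul(4, T), Add(-16, 16)), Mul(Rational(10, 9), T)) = Add(Mul(Mul(4, T), 0), Mul(Rational(10, 9), T)) = Add(0, Mul(Rational(10, 9), T)) = Mul(Rational(10, 9), T))
Add(Function('Z')(Pow(316, -1)), Mul(-1, 230503)) = Add(Mul(Rational(10, 9), Pow(316, -1)), Mul(-1, 230503)) = Add(Mul(Rational(10, 9), Rational(1, 316)), -230503) = Add(Rational(5, 1422), -230503) = Rational(-327775261, 1422)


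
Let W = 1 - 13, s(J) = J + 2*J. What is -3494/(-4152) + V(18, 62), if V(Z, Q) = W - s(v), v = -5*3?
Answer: 70255/2076 ≈ 33.841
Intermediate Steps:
v = -15
s(J) = 3*J
W = -12
V(Z, Q) = 33 (V(Z, Q) = -12 - 3*(-15) = -12 - 1*(-45) = -12 + 45 = 33)
-3494/(-4152) + V(18, 62) = -3494/(-4152) + 33 = -3494*(-1/4152) + 33 = 1747/2076 + 33 = 70255/2076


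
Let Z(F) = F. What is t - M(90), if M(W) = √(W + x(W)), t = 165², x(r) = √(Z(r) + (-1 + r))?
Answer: 27225 - √(90 + √179) ≈ 27215.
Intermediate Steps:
x(r) = √(-1 + 2*r) (x(r) = √(r + (-1 + r)) = √(-1 + 2*r))
t = 27225
M(W) = √(W + √(-1 + 2*W))
t - M(90) = 27225 - √(90 + √(-1 + 2*90)) = 27225 - √(90 + √(-1 + 180)) = 27225 - √(90 + √179)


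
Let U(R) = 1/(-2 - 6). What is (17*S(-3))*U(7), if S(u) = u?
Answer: 51/8 ≈ 6.3750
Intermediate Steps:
U(R) = -⅛ (U(R) = 1/(-8) = -⅛)
(17*S(-3))*U(7) = (17*(-3))*(-⅛) = -51*(-⅛) = 51/8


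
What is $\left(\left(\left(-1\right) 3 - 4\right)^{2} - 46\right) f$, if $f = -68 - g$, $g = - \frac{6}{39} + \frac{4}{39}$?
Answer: $- \frac{2650}{13} \approx -203.85$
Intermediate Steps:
$g = - \frac{2}{39}$ ($g = \left(-6\right) \frac{1}{39} + 4 \cdot \frac{1}{39} = - \frac{2}{13} + \frac{4}{39} = - \frac{2}{39} \approx -0.051282$)
$f = - \frac{2650}{39}$ ($f = -68 - - \frac{2}{39} = -68 + \frac{2}{39} = - \frac{2650}{39} \approx -67.949$)
$\left(\left(\left(-1\right) 3 - 4\right)^{2} - 46\right) f = \left(\left(\left(-1\right) 3 - 4\right)^{2} - 46\right) \left(- \frac{2650}{39}\right) = \left(\left(-3 - 4\right)^{2} - 46\right) \left(- \frac{2650}{39}\right) = \left(\left(-7\right)^{2} - 46\right) \left(- \frac{2650}{39}\right) = \left(49 - 46\right) \left(- \frac{2650}{39}\right) = 3 \left(- \frac{2650}{39}\right) = - \frac{2650}{13}$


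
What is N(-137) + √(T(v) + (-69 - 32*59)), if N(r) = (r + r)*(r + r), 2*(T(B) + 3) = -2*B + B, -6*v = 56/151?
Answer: 75076 + I*√402203298/453 ≈ 75076.0 + 44.272*I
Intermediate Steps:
v = -28/453 (v = -28/(3*151) = -⅙*56/151 = -28/453 ≈ -0.061810)
T(B) = -3 - B/2 (T(B) = -3 + (-2*B + B)/2 = -3 + (-B)/2 = -3 - B/2)
N(r) = 4*r² (N(r) = (2*r)*(2*r) = 4*r²)
N(-137) + √(T(v) + (-69 - 32*59)) = 4*(-137)² + √((-3 - ½*(-28/453)) + (-69 - 32*59)) = 4*18769 + √((-3 + 14/453) + (-69 - 1888)) = 75076 + √(-1345/453 - 1957) = 75076 + √(-887866/453) = 75076 + I*√402203298/453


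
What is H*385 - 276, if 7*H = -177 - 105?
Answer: -15786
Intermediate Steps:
H = -282/7 (H = (-177 - 105)/7 = (1/7)*(-282) = -282/7 ≈ -40.286)
H*385 - 276 = -282/7*385 - 276 = -15510 - 276 = -15786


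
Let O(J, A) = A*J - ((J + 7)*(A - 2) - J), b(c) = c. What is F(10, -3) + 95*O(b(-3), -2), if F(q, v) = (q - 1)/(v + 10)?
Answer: 12644/7 ≈ 1806.3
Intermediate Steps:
O(J, A) = J + A*J - (-2 + A)*(7 + J) (O(J, A) = A*J - ((7 + J)*(-2 + A) - J) = A*J - ((-2 + A)*(7 + J) - J) = A*J - (-J + (-2 + A)*(7 + J)) = A*J + (J - (-2 + A)*(7 + J)) = J + A*J - (-2 + A)*(7 + J))
F(q, v) = (-1 + q)/(10 + v)
F(10, -3) + 95*O(b(-3), -2) = (-1 + 10)/(10 - 3) + 95*(14 - 7*(-2) + 3*(-3)) = 9/7 + 95*(14 + 14 - 9) = (⅐)*9 + 95*19 = 9/7 + 1805 = 12644/7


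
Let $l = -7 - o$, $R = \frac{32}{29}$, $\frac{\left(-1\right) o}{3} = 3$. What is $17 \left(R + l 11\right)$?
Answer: $\frac{11390}{29} \approx 392.76$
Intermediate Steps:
$o = -9$ ($o = \left(-3\right) 3 = -9$)
$R = \frac{32}{29}$ ($R = 32 \cdot \frac{1}{29} = \frac{32}{29} \approx 1.1034$)
$l = 2$ ($l = -7 - -9 = -7 + 9 = 2$)
$17 \left(R + l 11\right) = 17 \left(\frac{32}{29} + 2 \cdot 11\right) = 17 \left(\frac{32}{29} + 22\right) = 17 \cdot \frac{670}{29} = \frac{11390}{29}$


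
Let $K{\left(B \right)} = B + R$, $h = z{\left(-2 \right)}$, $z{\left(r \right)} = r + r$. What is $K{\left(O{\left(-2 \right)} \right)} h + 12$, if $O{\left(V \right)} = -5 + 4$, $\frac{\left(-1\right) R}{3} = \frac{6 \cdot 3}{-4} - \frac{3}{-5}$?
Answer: $- \frac{154}{5} \approx -30.8$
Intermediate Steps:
$R = \frac{117}{10}$ ($R = - 3 \left(\frac{6 \cdot 3}{-4} - \frac{3}{-5}\right) = - 3 \left(18 \left(- \frac{1}{4}\right) - - \frac{3}{5}\right) = - 3 \left(- \frac{9}{2} + \frac{3}{5}\right) = \left(-3\right) \left(- \frac{39}{10}\right) = \frac{117}{10} \approx 11.7$)
$O{\left(V \right)} = -1$
$z{\left(r \right)} = 2 r$
$h = -4$ ($h = 2 \left(-2\right) = -4$)
$K{\left(B \right)} = \frac{117}{10} + B$ ($K{\left(B \right)} = B + \frac{117}{10} = \frac{117}{10} + B$)
$K{\left(O{\left(-2 \right)} \right)} h + 12 = \left(\frac{117}{10} - 1\right) \left(-4\right) + 12 = \frac{107}{10} \left(-4\right) + 12 = - \frac{214}{5} + 12 = - \frac{154}{5}$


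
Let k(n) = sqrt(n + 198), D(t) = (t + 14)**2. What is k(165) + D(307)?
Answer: 103041 + 11*sqrt(3) ≈ 1.0306e+5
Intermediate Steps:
D(t) = (14 + t)**2
k(n) = sqrt(198 + n)
k(165) + D(307) = sqrt(198 + 165) + (14 + 307)**2 = sqrt(363) + 321**2 = 11*sqrt(3) + 103041 = 103041 + 11*sqrt(3)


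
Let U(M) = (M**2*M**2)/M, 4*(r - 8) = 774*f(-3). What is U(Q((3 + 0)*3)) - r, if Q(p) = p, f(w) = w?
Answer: 2603/2 ≈ 1301.5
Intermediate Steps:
r = -1145/2 (r = 8 + (774*(-3))/4 = 8 + (1/4)*(-2322) = 8 - 1161/2 = -1145/2 ≈ -572.50)
U(M) = M**3 (U(M) = M**4/M = M**3)
U(Q((3 + 0)*3)) - r = ((3 + 0)*3)**3 - 1*(-1145/2) = (3*3)**3 + 1145/2 = 9**3 + 1145/2 = 729 + 1145/2 = 2603/2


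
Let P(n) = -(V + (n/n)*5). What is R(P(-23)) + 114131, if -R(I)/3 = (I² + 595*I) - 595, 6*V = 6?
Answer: 126518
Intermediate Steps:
V = 1 (V = (⅙)*6 = 1)
P(n) = -6 (P(n) = -(1 + (n/n)*5) = -(1 + 1*5) = -(1 + 5) = -1*6 = -6)
R(I) = 1785 - 1785*I - 3*I² (R(I) = -3*((I² + 595*I) - 595) = -3*(-595 + I² + 595*I) = 1785 - 1785*I - 3*I²)
R(P(-23)) + 114131 = (1785 - 1785*(-6) - 3*(-6)²) + 114131 = (1785 + 10710 - 3*36) + 114131 = (1785 + 10710 - 108) + 114131 = 12387 + 114131 = 126518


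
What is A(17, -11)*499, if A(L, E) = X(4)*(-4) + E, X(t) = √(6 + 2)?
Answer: -5489 - 3992*√2 ≈ -11135.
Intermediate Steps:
X(t) = 2*√2 (X(t) = √8 = 2*√2)
A(L, E) = E - 8*√2 (A(L, E) = (2*√2)*(-4) + E = -8*√2 + E = E - 8*√2)
A(17, -11)*499 = (-11 - 8*√2)*499 = -5489 - 3992*√2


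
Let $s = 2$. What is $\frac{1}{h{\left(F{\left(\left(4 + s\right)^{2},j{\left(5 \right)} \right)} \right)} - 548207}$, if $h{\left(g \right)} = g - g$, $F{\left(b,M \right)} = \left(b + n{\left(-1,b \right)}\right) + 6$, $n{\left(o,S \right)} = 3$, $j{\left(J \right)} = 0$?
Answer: $- \frac{1}{548207} \approx -1.8241 \cdot 10^{-6}$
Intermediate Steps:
$F{\left(b,M \right)} = 9 + b$ ($F{\left(b,M \right)} = \left(b + 3\right) + 6 = \left(3 + b\right) + 6 = 9 + b$)
$h{\left(g \right)} = 0$
$\frac{1}{h{\left(F{\left(\left(4 + s\right)^{2},j{\left(5 \right)} \right)} \right)} - 548207} = \frac{1}{0 - 548207} = \frac{1}{-548207} = - \frac{1}{548207}$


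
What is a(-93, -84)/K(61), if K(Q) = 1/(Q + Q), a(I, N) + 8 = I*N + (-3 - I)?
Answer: 963068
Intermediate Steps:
a(I, N) = -11 - I + I*N (a(I, N) = -8 + (I*N + (-3 - I)) = -8 + (-3 - I + I*N) = -11 - I + I*N)
K(Q) = 1/(2*Q)
a(-93, -84)/K(61) = (-11 - 1*(-93) - 93*(-84))/(((½)/61)) = (-11 + 93 + 7812)/(((½)*(1/61))) = 7894/(1/122) = 7894*122 = 963068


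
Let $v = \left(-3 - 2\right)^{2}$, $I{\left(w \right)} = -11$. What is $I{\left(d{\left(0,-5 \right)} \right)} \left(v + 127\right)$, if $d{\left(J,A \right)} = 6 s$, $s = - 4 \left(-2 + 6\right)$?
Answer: $-1672$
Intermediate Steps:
$s = -16$ ($s = \left(-4\right) 4 = -16$)
$d{\left(J,A \right)} = -96$ ($d{\left(J,A \right)} = 6 \left(-16\right) = -96$)
$v = 25$ ($v = \left(-5\right)^{2} = 25$)
$I{\left(d{\left(0,-5 \right)} \right)} \left(v + 127\right) = - 11 \left(25 + 127\right) = \left(-11\right) 152 = -1672$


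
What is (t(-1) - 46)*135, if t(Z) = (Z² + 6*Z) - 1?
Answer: -7020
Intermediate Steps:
t(Z) = -1 + Z² + 6*Z
(t(-1) - 46)*135 = ((-1 + (-1)² + 6*(-1)) - 46)*135 = ((-1 + 1 - 6) - 46)*135 = (-6 - 46)*135 = -52*135 = -7020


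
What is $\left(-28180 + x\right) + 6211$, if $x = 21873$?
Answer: $-96$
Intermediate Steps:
$\left(-28180 + x\right) + 6211 = \left(-28180 + 21873\right) + 6211 = -6307 + 6211 = -96$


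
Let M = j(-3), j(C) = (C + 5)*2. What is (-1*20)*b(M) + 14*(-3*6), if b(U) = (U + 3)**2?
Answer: -1232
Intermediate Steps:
j(C) = 10 + 2*C (j(C) = (5 + C)*2 = 10 + 2*C)
M = 4 (M = 10 + 2*(-3) = 10 - 6 = 4)
b(U) = (3 + U)**2
(-1*20)*b(M) + 14*(-3*6) = (-1*20)*(3 + 4)**2 + 14*(-3*6) = -20*7**2 + 14*(-18) = -20*49 - 252 = -980 - 252 = -1232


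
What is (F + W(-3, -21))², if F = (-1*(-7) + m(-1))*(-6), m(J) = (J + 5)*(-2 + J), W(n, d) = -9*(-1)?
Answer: 1521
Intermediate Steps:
W(n, d) = 9
m(J) = (-2 + J)*(5 + J) (m(J) = (5 + J)*(-2 + J) = (-2 + J)*(5 + J))
F = 30 (F = (-1*(-7) + (-10 + (-1)² + 3*(-1)))*(-6) = (7 + (-10 + 1 - 3))*(-6) = (7 - 12)*(-6) = -5*(-6) = 30)
(F + W(-3, -21))² = (30 + 9)² = 39² = 1521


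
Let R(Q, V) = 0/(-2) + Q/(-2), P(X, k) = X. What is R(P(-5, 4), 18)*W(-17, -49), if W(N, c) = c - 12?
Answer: -305/2 ≈ -152.50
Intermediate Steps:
R(Q, V) = -Q/2 (R(Q, V) = 0*(-1/2) + Q*(-1/2) = 0 - Q/2 = -Q/2)
W(N, c) = -12 + c
R(P(-5, 4), 18)*W(-17, -49) = (-1/2*(-5))*(-12 - 49) = (5/2)*(-61) = -305/2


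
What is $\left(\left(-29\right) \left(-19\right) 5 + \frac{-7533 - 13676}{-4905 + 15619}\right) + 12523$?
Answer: $\frac{163667283}{10714} \approx 15276.0$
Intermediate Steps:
$\left(\left(-29\right) \left(-19\right) 5 + \frac{-7533 - 13676}{-4905 + 15619}\right) + 12523 = \left(551 \cdot 5 - \frac{21209}{10714}\right) + 12523 = \left(2755 - \frac{21209}{10714}\right) + 12523 = \frac{29495861}{10714} + 12523 = \frac{163667283}{10714}$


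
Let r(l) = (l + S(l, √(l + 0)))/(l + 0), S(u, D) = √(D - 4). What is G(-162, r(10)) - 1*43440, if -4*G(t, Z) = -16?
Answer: -43436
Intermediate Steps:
S(u, D) = √(-4 + D)
r(l) = (l + √(-4 + √l))/l (r(l) = (l + √(-4 + √(l + 0)))/(l + 0) = (l + √(-4 + √l))/l)
G(t, Z) = 4 (G(t, Z) = -¼*(-16) = 4)
G(-162, r(10)) - 1*43440 = 4 - 1*43440 = 4 - 43440 = -43436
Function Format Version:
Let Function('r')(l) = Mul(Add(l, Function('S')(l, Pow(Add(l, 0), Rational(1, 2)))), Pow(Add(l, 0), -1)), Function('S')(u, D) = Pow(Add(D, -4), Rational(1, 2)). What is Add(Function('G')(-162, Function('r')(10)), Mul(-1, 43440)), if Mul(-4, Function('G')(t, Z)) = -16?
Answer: -43436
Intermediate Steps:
Function('S')(u, D) = Pow(Add(-4, D), Rational(1, 2))
Function('r')(l) = Mul(Pow(l, -1), Add(l, Pow(Add(-4, Pow(l, Rational(1, 2))), Rational(1, 2)))) (Function('r')(l) = Mul(Add(l, Pow(Add(-4, Pow(Add(l, 0), Rational(1, 2))), Rational(1, 2))), Pow(Add(l, 0), -1)) = Mul(Add(l, Pow(Add(-4, Pow(l, Rational(1, 2))), Rational(1, 2))), Pow(l, -1)) = Mul(Pow(l, -1), Add(l, Pow(Add(-4, Pow(l, Rational(1, 2))), Rational(1, 2)))))
Function('G')(t, Z) = 4 (Function('G')(t, Z) = Mul(Rational(-1, 4), -16) = 4)
Add(Function('G')(-162, Function('r')(10)), Mul(-1, 43440)) = Add(4, Mul(-1, 43440)) = Add(4, -43440) = -43436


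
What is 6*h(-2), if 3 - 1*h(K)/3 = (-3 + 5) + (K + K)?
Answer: 90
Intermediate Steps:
h(K) = 3 - 6*K (h(K) = 9 - 3*((-3 + 5) + (K + K)) = 9 - 3*(2 + 2*K) = 9 + (-6 - 6*K) = 3 - 6*K)
6*h(-2) = 6*(3 - 6*(-2)) = 6*(3 + 12) = 6*15 = 90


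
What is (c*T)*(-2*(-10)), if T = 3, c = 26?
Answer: 1560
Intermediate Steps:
(c*T)*(-2*(-10)) = (26*3)*(-2*(-10)) = 78*20 = 1560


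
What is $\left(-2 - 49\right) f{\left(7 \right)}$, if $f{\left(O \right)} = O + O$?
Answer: $-714$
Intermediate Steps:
$f{\left(O \right)} = 2 O$
$\left(-2 - 49\right) f{\left(7 \right)} = \left(-2 - 49\right) 2 \cdot 7 = \left(-51\right) 14 = -714$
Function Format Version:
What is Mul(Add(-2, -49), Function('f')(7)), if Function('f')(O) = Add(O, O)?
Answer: -714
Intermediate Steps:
Function('f')(O) = Mul(2, O)
Mul(Add(-2, -49), Function('f')(7)) = Mul(Add(-2, -49), Mul(2, 7)) = Mul(-51, 14) = -714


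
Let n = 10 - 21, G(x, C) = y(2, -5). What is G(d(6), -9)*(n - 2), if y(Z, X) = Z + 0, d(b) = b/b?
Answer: -26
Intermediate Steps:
d(b) = 1
y(Z, X) = Z
G(x, C) = 2
n = -11
G(d(6), -9)*(n - 2) = 2*(-11 - 2) = 2*(-13) = -26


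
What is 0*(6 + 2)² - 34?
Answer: -34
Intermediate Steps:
0*(6 + 2)² - 34 = 0*8² - 34 = 0*64 - 34 = 0 - 34 = -34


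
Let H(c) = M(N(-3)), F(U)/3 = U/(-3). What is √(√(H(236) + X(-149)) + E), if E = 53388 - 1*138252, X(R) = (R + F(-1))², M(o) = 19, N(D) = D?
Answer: √(-84864 + √21923) ≈ 291.06*I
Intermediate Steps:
F(U) = -U (F(U) = 3*(U/(-3)) = 3*(U*(-⅓)) = 3*(-U/3) = -U)
H(c) = 19
X(R) = (1 + R)² (X(R) = (R - 1*(-1))² = (R + 1)² = (1 + R)²)
E = -84864 (E = 53388 - 138252 = -84864)
√(√(H(236) + X(-149)) + E) = √(√(19 + (1 - 149)²) - 84864) = √(√(19 + (-148)²) - 84864) = √(√(19 + 21904) - 84864) = √(√21923 - 84864) = √(-84864 + √21923)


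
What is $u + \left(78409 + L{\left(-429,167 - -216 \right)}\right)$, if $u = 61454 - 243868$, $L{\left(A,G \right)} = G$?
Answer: $-103622$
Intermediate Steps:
$u = -182414$
$u + \left(78409 + L{\left(-429,167 - -216 \right)}\right) = -182414 + \left(78409 + \left(167 - -216\right)\right) = -182414 + \left(78409 + \left(167 + 216\right)\right) = -182414 + \left(78409 + 383\right) = -182414 + 78792 = -103622$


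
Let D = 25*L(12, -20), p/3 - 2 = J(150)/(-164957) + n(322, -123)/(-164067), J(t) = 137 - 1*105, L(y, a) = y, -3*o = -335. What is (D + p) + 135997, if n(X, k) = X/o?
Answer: 411927656999759663/3022146679955 ≈ 1.3630e+5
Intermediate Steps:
o = 335/3 (o = -1/3*(-335) = 335/3 ≈ 111.67)
J(t) = 32 (J(t) = 137 - 105 = 32)
n(X, k) = 3*X/335 (n(X, k) = X/(335/3) = X*(3/335) = 3*X/335)
p = 18130961933028/3022146679955 (p = 6 + 3*(32/(-164957) + ((3/335)*322)/(-164067)) = 6 + 3*(32*(-1/164957) + (966/335)*(-1/164067)) = 6 + 3*(-32/164957 - 322/18320815) = 6 + 3*(-639382234/3022146679955) = 6 - 1918146702/3022146679955 = 18130961933028/3022146679955 ≈ 5.9994)
D = 300 (D = 25*12 = 300)
(D + p) + 135997 = (300 + 18130961933028/3022146679955) + 135997 = 924774965919528/3022146679955 + 135997 = 411927656999759663/3022146679955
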